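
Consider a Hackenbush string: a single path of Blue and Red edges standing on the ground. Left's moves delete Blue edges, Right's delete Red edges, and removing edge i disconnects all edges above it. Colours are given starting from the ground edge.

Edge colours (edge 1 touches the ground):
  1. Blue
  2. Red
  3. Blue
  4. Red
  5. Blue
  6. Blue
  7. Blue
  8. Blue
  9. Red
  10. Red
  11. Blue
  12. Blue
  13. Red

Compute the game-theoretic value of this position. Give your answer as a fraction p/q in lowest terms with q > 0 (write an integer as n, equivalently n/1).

g_1 [B]  L=[0]  R=[—]  — 1
g_2 [BR]  L=[0]  R=[1]  — 1/2
g_3 [BRB]  L=[0; 1/2]  R=[1]  — 3/4
g_4 [BRBR]  L=[0; 1/2]  R=[3/4; 1]  — 5/8
g_5 [BRBRB]  L=[0; 1/2; 5/8]  R=[3/4; 1]  — 11/16
g_6 [BRBRBB]  L=[0; 1/2; 5/8; 11/16]  R=[3/4; 1]  — 23/32
g_7 [BRBRBBB]  L=[0; 1/2; 5/8; 11/16; 23/32]  R=[3/4; 1]  — 47/64
g_8 [BRBRBBBB]  L=[0; 1/2; 5/8; 11/16; 23/32; 47/64]  R=[3/4; 1]  — 95/128
g_9 [BRBRBBBBR]  L=[0; 1/2; 5/8; 11/16; 23/32; 47/64]  R=[95/128; 3/4; 1]  — 189/256
g_10 [BRBRBBBBRR]  L=[0; 1/2; 5/8; 11/16; 23/32; 47/64]  R=[189/256; 95/128; 3/4; 1]  — 377/512
g_11 [BRBRBBBBRRB]  L=[0; 1/2; 5/8; 11/16; 23/32; 47/64; 377/512]  R=[189/256; 95/128; 3/4; 1]  — 755/1024
g_12 [BRBRBBBBRRBB]  L=[0; 1/2; 5/8; 11/16; 23/32; 47/64; 377/512; 755/1024]  R=[189/256; 95/128; 3/4; 1]  — 1511/2048
g_13 [BRBRBBBBRRBBR]  L=[0; 1/2; 5/8; 11/16; 23/32; 47/64; 377/512; 755/1024]  R=[1511/2048; 189/256; 95/128; 3/4; 1]  — 3021/4096

3021/4096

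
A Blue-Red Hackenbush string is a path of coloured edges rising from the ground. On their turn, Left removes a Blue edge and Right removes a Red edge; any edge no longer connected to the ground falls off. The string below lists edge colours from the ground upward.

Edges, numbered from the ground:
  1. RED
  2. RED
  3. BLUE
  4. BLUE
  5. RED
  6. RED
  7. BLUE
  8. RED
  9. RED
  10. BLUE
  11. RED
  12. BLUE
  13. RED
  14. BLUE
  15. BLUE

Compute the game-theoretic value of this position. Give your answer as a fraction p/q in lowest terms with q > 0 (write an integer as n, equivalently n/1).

step 1: add RED to get R; options L={ ∅ } R={ 0 } → -1
step 2: add RED to get RR; options L={ ∅ } R={ -1 0 } → -2
step 3: add BLUE to get RRB; options L={ -2 } R={ -1 0 } → -3/2
step 4: add BLUE to get RRBB; options L={ -2 -3/2 } R={ -1 0 } → -5/4
step 5: add RED to get RRBBR; options L={ -2 -3/2 } R={ -5/4 -1 0 } → -11/8
step 6: add RED to get RRBBRR; options L={ -2 -3/2 } R={ -11/8 -5/4 -1 0 } → -23/16
step 7: add BLUE to get RRBBRRB; options L={ -2 -3/2 -23/16 } R={ -11/8 -5/4 -1 0 } → -45/32
step 8: add RED to get RRBBRRBR; options L={ -2 -3/2 -23/16 } R={ -45/32 -11/8 -5/4 -1 0 } → -91/64
step 9: add RED to get RRBBRRBRR; options L={ -2 -3/2 -23/16 } R={ -91/64 -45/32 -11/8 -5/4 -1 0 } → -183/128
step 10: add BLUE to get RRBBRRBRRB; options L={ -2 -3/2 -23/16 -183/128 } R={ -91/64 -45/32 -11/8 -5/4 -1 0 } → -365/256
step 11: add RED to get RRBBRRBRRBR; options L={ -2 -3/2 -23/16 -183/128 } R={ -365/256 -91/64 -45/32 -11/8 -5/4 -1 0 } → -731/512
step 12: add BLUE to get RRBBRRBRRBRB; options L={ -2 -3/2 -23/16 -183/128 -731/512 } R={ -365/256 -91/64 -45/32 -11/8 -5/4 -1 0 } → -1461/1024
step 13: add RED to get RRBBRRBRRBRBR; options L={ -2 -3/2 -23/16 -183/128 -731/512 } R={ -1461/1024 -365/256 -91/64 -45/32 -11/8 -5/4 -1 0 } → -2923/2048
step 14: add BLUE to get RRBBRRBRRBRBRB; options L={ -2 -3/2 -23/16 -183/128 -731/512 -2923/2048 } R={ -1461/1024 -365/256 -91/64 -45/32 -11/8 -5/4 -1 0 } → -5845/4096
step 15: add BLUE to get RRBBRRBRRBRBRBB; options L={ -2 -3/2 -23/16 -183/128 -731/512 -2923/2048 -5845/4096 } R={ -1461/1024 -365/256 -91/64 -45/32 -11/8 -5/4 -1 0 } → -11689/8192

-11689/8192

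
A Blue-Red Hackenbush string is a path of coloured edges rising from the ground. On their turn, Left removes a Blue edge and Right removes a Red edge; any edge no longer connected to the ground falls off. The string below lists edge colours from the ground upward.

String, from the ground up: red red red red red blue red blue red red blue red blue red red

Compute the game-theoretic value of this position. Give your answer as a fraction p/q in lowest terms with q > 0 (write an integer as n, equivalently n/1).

Recurse on prefixes of the 15-edge string red red red red red blue red blue red red blue red blue red red:
step 1: add red to get r; options L={ · } R={ 0 } so -1
step 2: add red to get rr; options L={ · } R={ -1,0 } so -2
step 3: add red to get rrr; options L={ · } R={ -2,-1,0 } so -3
step 4: add red to get rrrr; options L={ · } R={ -3,-2,-1,0 } so -4
step 5: add red to get rrrrr; options L={ · } R={ -4,-3,-2,-1,0 } so -5
step 6: add blue to get rrrrrb; options L={ -5 } R={ -4,-3,-2,-1,0 } so -9/2
step 7: add red to get rrrrrbr; options L={ -5 } R={ -9/2,-4,-3,-2,-1,0 } so -19/4
step 8: add blue to get rrrrrbrb; options L={ -5,-19/4 } R={ -9/2,-4,-3,-2,-1,0 } so -37/8
step 9: add red to get rrrrrbrbr; options L={ -5,-19/4 } R={ -37/8,-9/2,-4,-3,-2,-1,0 } so -75/16
step 10: add red to get rrrrrbrbrr; options L={ -5,-19/4 } R={ -75/16,-37/8,-9/2,-4,-3,-2,-1,0 } so -151/32
step 11: add blue to get rrrrrbrbrrb; options L={ -5,-19/4,-151/32 } R={ -75/16,-37/8,-9/2,-4,-3,-2,-1,0 } so -301/64
step 12: add red to get rrrrrbrbrrbr; options L={ -5,-19/4,-151/32 } R={ -301/64,-75/16,-37/8,-9/2,-4,-3,-2,-1,0 } so -603/128
step 13: add blue to get rrrrrbrbrrbrb; options L={ -5,-19/4,-151/32,-603/128 } R={ -301/64,-75/16,-37/8,-9/2,-4,-3,-2,-1,0 } so -1205/256
step 14: add red to get rrrrrbrbrrbrbr; options L={ -5,-19/4,-151/32,-603/128 } R={ -1205/256,-301/64,-75/16,-37/8,-9/2,-4,-3,-2,-1,0 } so -2411/512
step 15: add red to get rrrrrbrbrrbrbrr; options L={ -5,-19/4,-151/32,-603/128 } R={ -2411/512,-1205/256,-301/64,-75/16,-37/8,-9/2,-4,-3,-2,-1,0 } so -4823/1024

-4823/1024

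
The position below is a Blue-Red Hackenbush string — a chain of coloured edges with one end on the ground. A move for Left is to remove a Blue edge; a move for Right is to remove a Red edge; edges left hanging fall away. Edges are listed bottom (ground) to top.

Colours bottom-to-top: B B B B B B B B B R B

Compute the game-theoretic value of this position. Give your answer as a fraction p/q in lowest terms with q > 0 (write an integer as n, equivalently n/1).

35/4

B: Left { 0 }, Right {  } so simplest 1
BB: Left { 0; 1 }, Right {  } so simplest 2
BBB: Left { 0; 1; 2 }, Right {  } so simplest 3
BBBB: Left { 0; 1; 2; 3 }, Right {  } so simplest 4
BBBBB: Left { 0; 1; 2; 3; 4 }, Right {  } so simplest 5
BBBBBB: Left { 0; 1; 2; 3; 4; 5 }, Right {  } so simplest 6
BBBBBBB: Left { 0; 1; 2; 3; 4; 5; 6 }, Right {  } so simplest 7
BBBBBBBB: Left { 0; 1; 2; 3; 4; 5; 6; 7 }, Right {  } so simplest 8
BBBBBBBBB: Left { 0; 1; 2; 3; 4; 5; 6; 7; 8 }, Right {  } so simplest 9
BBBBBBBBBR: Left { 0; 1; 2; 3; 4; 5; 6; 7; 8 }, Right { 9 } so simplest 17/2
BBBBBBBBBRB: Left { 0; 1; 2; 3; 4; 5; 6; 7; 8; 17/2 }, Right { 9 } so simplest 35/4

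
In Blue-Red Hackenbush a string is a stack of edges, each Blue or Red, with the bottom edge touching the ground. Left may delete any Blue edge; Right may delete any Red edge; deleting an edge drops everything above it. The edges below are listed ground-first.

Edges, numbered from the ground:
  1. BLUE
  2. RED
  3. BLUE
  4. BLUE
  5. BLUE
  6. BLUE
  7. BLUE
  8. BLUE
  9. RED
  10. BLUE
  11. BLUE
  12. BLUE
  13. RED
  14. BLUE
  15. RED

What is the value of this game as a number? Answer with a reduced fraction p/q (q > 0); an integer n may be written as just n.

Build g(s[:k]) for k = 1..15, string s = BLUE RED BLUE BLUE BLUE BLUE BLUE BLUE RED BLUE BLUE BLUE RED BLUE RED.
step 1: add BLUE to get B; options L={ 0 } R={ none } -> 1
step 2: add RED to get BR; options L={ 0 } R={ 1 } -> 1/2
step 3: add BLUE to get BRB; options L={ 0,1/2 } R={ 1 } -> 3/4
step 4: add BLUE to get BRBB; options L={ 0,1/2,3/4 } R={ 1 } -> 7/8
step 5: add BLUE to get BRBBB; options L={ 0,1/2,3/4,7/8 } R={ 1 } -> 15/16
step 6: add BLUE to get BRBBBB; options L={ 0,1/2,3/4,7/8,15/16 } R={ 1 } -> 31/32
step 7: add BLUE to get BRBBBBB; options L={ 0,1/2,3/4,7/8,15/16,31/32 } R={ 1 } -> 63/64
step 8: add BLUE to get BRBBBBBB; options L={ 0,1/2,3/4,7/8,15/16,31/32,63/64 } R={ 1 } -> 127/128
step 9: add RED to get BRBBBBBBR; options L={ 0,1/2,3/4,7/8,15/16,31/32,63/64 } R={ 127/128,1 } -> 253/256
step 10: add BLUE to get BRBBBBBBRB; options L={ 0,1/2,3/4,7/8,15/16,31/32,63/64,253/256 } R={ 127/128,1 } -> 507/512
step 11: add BLUE to get BRBBBBBBRBB; options L={ 0,1/2,3/4,7/8,15/16,31/32,63/64,253/256,507/512 } R={ 127/128,1 } -> 1015/1024
step 12: add BLUE to get BRBBBBBBRBBB; options L={ 0,1/2,3/4,7/8,15/16,31/32,63/64,253/256,507/512,1015/1024 } R={ 127/128,1 } -> 2031/2048
step 13: add RED to get BRBBBBBBRBBBR; options L={ 0,1/2,3/4,7/8,15/16,31/32,63/64,253/256,507/512,1015/1024 } R={ 2031/2048,127/128,1 } -> 4061/4096
step 14: add BLUE to get BRBBBBBBRBBBRB; options L={ 0,1/2,3/4,7/8,15/16,31/32,63/64,253/256,507/512,1015/1024,4061/4096 } R={ 2031/2048,127/128,1 } -> 8123/8192
step 15: add RED to get BRBBBBBBRBBBRBR; options L={ 0,1/2,3/4,7/8,15/16,31/32,63/64,253/256,507/512,1015/1024,4061/4096 } R={ 8123/8192,2031/2048,127/128,1 } -> 16245/16384

16245/16384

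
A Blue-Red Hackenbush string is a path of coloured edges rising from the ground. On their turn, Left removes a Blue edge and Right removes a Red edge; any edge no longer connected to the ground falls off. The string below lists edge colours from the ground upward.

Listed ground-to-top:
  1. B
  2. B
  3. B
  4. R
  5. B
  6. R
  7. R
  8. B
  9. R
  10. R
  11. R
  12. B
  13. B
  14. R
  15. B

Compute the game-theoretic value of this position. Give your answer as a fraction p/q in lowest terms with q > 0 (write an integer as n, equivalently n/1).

B: Left { 0 }, Right { none } = simplest 1
BB: Left { 0; 1 }, Right { none } = simplest 2
BBB: Left { 0; 1; 2 }, Right { none } = simplest 3
BBBR: Left { 0; 1; 2 }, Right { 3 } = simplest 5/2
BBBRB: Left { 0; 1; 2; 5/2 }, Right { 3 } = simplest 11/4
BBBRBR: Left { 0; 1; 2; 5/2 }, Right { 11/4; 3 } = simplest 21/8
BBBRBRR: Left { 0; 1; 2; 5/2 }, Right { 21/8; 11/4; 3 } = simplest 41/16
BBBRBRRB: Left { 0; 1; 2; 5/2; 41/16 }, Right { 21/8; 11/4; 3 } = simplest 83/32
BBBRBRRBR: Left { 0; 1; 2; 5/2; 41/16 }, Right { 83/32; 21/8; 11/4; 3 } = simplest 165/64
BBBRBRRBRR: Left { 0; 1; 2; 5/2; 41/16 }, Right { 165/64; 83/32; 21/8; 11/4; 3 } = simplest 329/128
BBBRBRRBRRR: Left { 0; 1; 2; 5/2; 41/16 }, Right { 329/128; 165/64; 83/32; 21/8; 11/4; 3 } = simplest 657/256
BBBRBRRBRRRB: Left { 0; 1; 2; 5/2; 41/16; 657/256 }, Right { 329/128; 165/64; 83/32; 21/8; 11/4; 3 } = simplest 1315/512
BBBRBRRBRRRBB: Left { 0; 1; 2; 5/2; 41/16; 657/256; 1315/512 }, Right { 329/128; 165/64; 83/32; 21/8; 11/4; 3 } = simplest 2631/1024
BBBRBRRBRRRBBR: Left { 0; 1; 2; 5/2; 41/16; 657/256; 1315/512 }, Right { 2631/1024; 329/128; 165/64; 83/32; 21/8; 11/4; 3 } = simplest 5261/2048
BBBRBRRBRRRBBRB: Left { 0; 1; 2; 5/2; 41/16; 657/256; 1315/512; 5261/2048 }, Right { 2631/1024; 329/128; 165/64; 83/32; 21/8; 11/4; 3 } = simplest 10523/4096

10523/4096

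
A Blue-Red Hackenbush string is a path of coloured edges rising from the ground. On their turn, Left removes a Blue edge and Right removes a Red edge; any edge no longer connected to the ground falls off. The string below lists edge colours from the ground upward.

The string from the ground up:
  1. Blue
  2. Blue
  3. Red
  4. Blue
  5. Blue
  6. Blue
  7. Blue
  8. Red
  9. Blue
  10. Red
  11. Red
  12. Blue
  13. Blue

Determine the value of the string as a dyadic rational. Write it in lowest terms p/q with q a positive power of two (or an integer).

Build value(s[:k]) for k = 1..13, string s = Blue Blue Red Blue Blue Blue Blue Red Blue Red Red Blue Blue.
value_1 [B]  L=[0]  R=[]  so 1
value_2 [BB]  L=[0,1]  R=[]  so 2
value_3 [BBR]  L=[0,1]  R=[2]  so 3/2
value_4 [BBRB]  L=[0,1,3/2]  R=[2]  so 7/4
value_5 [BBRBB]  L=[0,1,3/2,7/4]  R=[2]  so 15/8
value_6 [BBRBBB]  L=[0,1,3/2,7/4,15/8]  R=[2]  so 31/16
value_7 [BBRBBBB]  L=[0,1,3/2,7/4,15/8,31/16]  R=[2]  so 63/32
value_8 [BBRBBBBR]  L=[0,1,3/2,7/4,15/8,31/16]  R=[63/32,2]  so 125/64
value_9 [BBRBBBBRB]  L=[0,1,3/2,7/4,15/8,31/16,125/64]  R=[63/32,2]  so 251/128
value_10 [BBRBBBBRBR]  L=[0,1,3/2,7/4,15/8,31/16,125/64]  R=[251/128,63/32,2]  so 501/256
value_11 [BBRBBBBRBRR]  L=[0,1,3/2,7/4,15/8,31/16,125/64]  R=[501/256,251/128,63/32,2]  so 1001/512
value_12 [BBRBBBBRBRRB]  L=[0,1,3/2,7/4,15/8,31/16,125/64,1001/512]  R=[501/256,251/128,63/32,2]  so 2003/1024
value_13 [BBRBBBBRBRRBB]  L=[0,1,3/2,7/4,15/8,31/16,125/64,1001/512,2003/1024]  R=[501/256,251/128,63/32,2]  so 4007/2048

4007/2048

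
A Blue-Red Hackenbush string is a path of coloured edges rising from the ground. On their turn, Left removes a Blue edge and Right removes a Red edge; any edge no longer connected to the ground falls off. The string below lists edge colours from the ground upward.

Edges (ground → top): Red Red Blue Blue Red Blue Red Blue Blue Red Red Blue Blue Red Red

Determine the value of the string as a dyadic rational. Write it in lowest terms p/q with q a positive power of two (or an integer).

-10855/8192

val(R) = { none | 0 } — -1
val(RR) = { none | -1; 0 } — -2
val(RRB) = { -2 | -1; 0 } — -3/2
val(RRBB) = { -2; -3/2 | -1; 0 } — -5/4
val(RRBBR) = { -2; -3/2 | -5/4; -1; 0 } — -11/8
val(RRBBRB) = { -2; -3/2; -11/8 | -5/4; -1; 0 } — -21/16
val(RRBBRBR) = { -2; -3/2; -11/8 | -21/16; -5/4; -1; 0 } — -43/32
val(RRBBRBRB) = { -2; -3/2; -11/8; -43/32 | -21/16; -5/4; -1; 0 } — -85/64
val(RRBBRBRBB) = { -2; -3/2; -11/8; -43/32; -85/64 | -21/16; -5/4; -1; 0 } — -169/128
val(RRBBRBRBBR) = { -2; -3/2; -11/8; -43/32; -85/64 | -169/128; -21/16; -5/4; -1; 0 } — -339/256
val(RRBBRBRBBRR) = { -2; -3/2; -11/8; -43/32; -85/64 | -339/256; -169/128; -21/16; -5/4; -1; 0 } — -679/512
val(RRBBRBRBBRRB) = { -2; -3/2; -11/8; -43/32; -85/64; -679/512 | -339/256; -169/128; -21/16; -5/4; -1; 0 } — -1357/1024
val(RRBBRBRBBRRBB) = { -2; -3/2; -11/8; -43/32; -85/64; -679/512; -1357/1024 | -339/256; -169/128; -21/16; -5/4; -1; 0 } — -2713/2048
val(RRBBRBRBBRRBBR) = { -2; -3/2; -11/8; -43/32; -85/64; -679/512; -1357/1024 | -2713/2048; -339/256; -169/128; -21/16; -5/4; -1; 0 } — -5427/4096
val(RRBBRBRBBRRBBRR) = { -2; -3/2; -11/8; -43/32; -85/64; -679/512; -1357/1024 | -5427/4096; -2713/2048; -339/256; -169/128; -21/16; -5/4; -1; 0 } — -10855/8192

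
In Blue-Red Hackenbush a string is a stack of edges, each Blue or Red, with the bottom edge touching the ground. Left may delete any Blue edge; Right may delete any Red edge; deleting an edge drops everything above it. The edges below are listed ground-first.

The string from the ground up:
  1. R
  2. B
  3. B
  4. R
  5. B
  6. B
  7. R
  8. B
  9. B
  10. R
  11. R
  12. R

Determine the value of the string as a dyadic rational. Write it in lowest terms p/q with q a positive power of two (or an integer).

Recurse on prefixes of the 12-edge string R B B R B B R B B R R R:
step 1: add R to get R; options L={ — } R={ 0 } => -1
step 2: add B to get RB; options L={ -1 } R={ 0 } => -1/2
step 3: add B to get RBB; options L={ -1, -1/2 } R={ 0 } => -1/4
step 4: add R to get RBBR; options L={ -1, -1/2 } R={ -1/4, 0 } => -3/8
step 5: add B to get RBBRB; options L={ -1, -1/2, -3/8 } R={ -1/4, 0 } => -5/16
step 6: add B to get RBBRBB; options L={ -1, -1/2, -3/8, -5/16 } R={ -1/4, 0 } => -9/32
step 7: add R to get RBBRBBR; options L={ -1, -1/2, -3/8, -5/16 } R={ -9/32, -1/4, 0 } => -19/64
step 8: add B to get RBBRBBRB; options L={ -1, -1/2, -3/8, -5/16, -19/64 } R={ -9/32, -1/4, 0 } => -37/128
step 9: add B to get RBBRBBRBB; options L={ -1, -1/2, -3/8, -5/16, -19/64, -37/128 } R={ -9/32, -1/4, 0 } => -73/256
step 10: add R to get RBBRBBRBBR; options L={ -1, -1/2, -3/8, -5/16, -19/64, -37/128 } R={ -73/256, -9/32, -1/4, 0 } => -147/512
step 11: add R to get RBBRBBRBBRR; options L={ -1, -1/2, -3/8, -5/16, -19/64, -37/128 } R={ -147/512, -73/256, -9/32, -1/4, 0 } => -295/1024
step 12: add R to get RBBRBBRBBRRR; options L={ -1, -1/2, -3/8, -5/16, -19/64, -37/128 } R={ -295/1024, -147/512, -73/256, -9/32, -1/4, 0 } => -591/2048

-591/2048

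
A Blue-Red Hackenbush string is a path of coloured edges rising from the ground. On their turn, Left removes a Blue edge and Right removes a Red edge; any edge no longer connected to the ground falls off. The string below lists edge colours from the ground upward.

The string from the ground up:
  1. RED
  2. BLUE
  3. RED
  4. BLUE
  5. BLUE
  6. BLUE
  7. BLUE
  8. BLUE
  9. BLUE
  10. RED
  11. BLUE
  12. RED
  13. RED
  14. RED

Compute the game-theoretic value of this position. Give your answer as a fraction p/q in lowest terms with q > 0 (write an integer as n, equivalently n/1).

-4143/8192

v(R) = { none | 0 } → -1
v(RB) = { -1 | 0 } → -1/2
v(RBR) = { -1 | -1/2 0 } → -3/4
v(RBRB) = { -1 -3/4 | -1/2 0 } → -5/8
v(RBRBB) = { -1 -3/4 -5/8 | -1/2 0 } → -9/16
v(RBRBBB) = { -1 -3/4 -5/8 -9/16 | -1/2 0 } → -17/32
v(RBRBBBB) = { -1 -3/4 -5/8 -9/16 -17/32 | -1/2 0 } → -33/64
v(RBRBBBBB) = { -1 -3/4 -5/8 -9/16 -17/32 -33/64 | -1/2 0 } → -65/128
v(RBRBBBBBB) = { -1 -3/4 -5/8 -9/16 -17/32 -33/64 -65/128 | -1/2 0 } → -129/256
v(RBRBBBBBBR) = { -1 -3/4 -5/8 -9/16 -17/32 -33/64 -65/128 | -129/256 -1/2 0 } → -259/512
v(RBRBBBBBBRB) = { -1 -3/4 -5/8 -9/16 -17/32 -33/64 -65/128 -259/512 | -129/256 -1/2 0 } → -517/1024
v(RBRBBBBBBRBR) = { -1 -3/4 -5/8 -9/16 -17/32 -33/64 -65/128 -259/512 | -517/1024 -129/256 -1/2 0 } → -1035/2048
v(RBRBBBBBBRBRR) = { -1 -3/4 -5/8 -9/16 -17/32 -33/64 -65/128 -259/512 | -1035/2048 -517/1024 -129/256 -1/2 0 } → -2071/4096
v(RBRBBBBBBRBRRR) = { -1 -3/4 -5/8 -9/16 -17/32 -33/64 -65/128 -259/512 | -2071/4096 -1035/2048 -517/1024 -129/256 -1/2 0 } → -4143/8192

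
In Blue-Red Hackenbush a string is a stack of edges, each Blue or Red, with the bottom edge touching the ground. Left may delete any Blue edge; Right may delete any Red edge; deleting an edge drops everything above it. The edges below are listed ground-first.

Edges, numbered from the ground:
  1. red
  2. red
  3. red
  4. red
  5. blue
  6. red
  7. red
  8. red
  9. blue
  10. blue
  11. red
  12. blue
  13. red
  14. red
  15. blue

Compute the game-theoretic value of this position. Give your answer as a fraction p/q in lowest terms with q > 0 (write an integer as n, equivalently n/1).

Build v(s[:k]) for k = 1..15, string s = red red red red blue red red red blue blue red blue red red blue.
v_1 [r]  L=[∅]  R=[0]  → -1
v_2 [rr]  L=[∅]  R=[-1; 0]  → -2
v_3 [rrr]  L=[∅]  R=[-2; -1; 0]  → -3
v_4 [rrrr]  L=[∅]  R=[-3; -2; -1; 0]  → -4
v_5 [rrrrb]  L=[-4]  R=[-3; -2; -1; 0]  → -7/2
v_6 [rrrrbr]  L=[-4]  R=[-7/2; -3; -2; -1; 0]  → -15/4
v_7 [rrrrbrr]  L=[-4]  R=[-15/4; -7/2; -3; -2; -1; 0]  → -31/8
v_8 [rrrrbrrr]  L=[-4]  R=[-31/8; -15/4; -7/2; -3; -2; -1; 0]  → -63/16
v_9 [rrrrbrrrb]  L=[-4; -63/16]  R=[-31/8; -15/4; -7/2; -3; -2; -1; 0]  → -125/32
v_10 [rrrrbrrrbb]  L=[-4; -63/16; -125/32]  R=[-31/8; -15/4; -7/2; -3; -2; -1; 0]  → -249/64
v_11 [rrrrbrrrbbr]  L=[-4; -63/16; -125/32]  R=[-249/64; -31/8; -15/4; -7/2; -3; -2; -1; 0]  → -499/128
v_12 [rrrrbrrrbbrb]  L=[-4; -63/16; -125/32; -499/128]  R=[-249/64; -31/8; -15/4; -7/2; -3; -2; -1; 0]  → -997/256
v_13 [rrrrbrrrbbrbr]  L=[-4; -63/16; -125/32; -499/128]  R=[-997/256; -249/64; -31/8; -15/4; -7/2; -3; -2; -1; 0]  → -1995/512
v_14 [rrrrbrrrbbrbrr]  L=[-4; -63/16; -125/32; -499/128]  R=[-1995/512; -997/256; -249/64; -31/8; -15/4; -7/2; -3; -2; -1; 0]  → -3991/1024
v_15 [rrrrbrrrbbrbrrb]  L=[-4; -63/16; -125/32; -499/128; -3991/1024]  R=[-1995/512; -997/256; -249/64; -31/8; -15/4; -7/2; -3; -2; -1; 0]  → -7981/2048

-7981/2048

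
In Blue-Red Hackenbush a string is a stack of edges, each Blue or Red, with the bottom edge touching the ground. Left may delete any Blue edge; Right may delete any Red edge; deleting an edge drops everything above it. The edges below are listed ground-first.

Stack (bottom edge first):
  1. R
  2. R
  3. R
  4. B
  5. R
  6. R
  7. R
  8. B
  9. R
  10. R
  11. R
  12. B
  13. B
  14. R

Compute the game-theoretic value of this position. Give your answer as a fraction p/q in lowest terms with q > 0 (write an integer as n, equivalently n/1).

-6003/2048

Prefix values for R R R B R R R B R R R B B R via {L|R} + simplicity:
step 1: add R to get R; options L={ none } R={ 0 } → -1
step 2: add R to get RR; options L={ none } R={ -1,0 } → -2
step 3: add R to get RRR; options L={ none } R={ -2,-1,0 } → -3
step 4: add B to get RRRB; options L={ -3 } R={ -2,-1,0 } → -5/2
step 5: add R to get RRRBR; options L={ -3 } R={ -5/2,-2,-1,0 } → -11/4
step 6: add R to get RRRBRR; options L={ -3 } R={ -11/4,-5/2,-2,-1,0 } → -23/8
step 7: add R to get RRRBRRR; options L={ -3 } R={ -23/8,-11/4,-5/2,-2,-1,0 } → -47/16
step 8: add B to get RRRBRRRB; options L={ -3,-47/16 } R={ -23/8,-11/4,-5/2,-2,-1,0 } → -93/32
step 9: add R to get RRRBRRRBR; options L={ -3,-47/16 } R={ -93/32,-23/8,-11/4,-5/2,-2,-1,0 } → -187/64
step 10: add R to get RRRBRRRBRR; options L={ -3,-47/16 } R={ -187/64,-93/32,-23/8,-11/4,-5/2,-2,-1,0 } → -375/128
step 11: add R to get RRRBRRRBRRR; options L={ -3,-47/16 } R={ -375/128,-187/64,-93/32,-23/8,-11/4,-5/2,-2,-1,0 } → -751/256
step 12: add B to get RRRBRRRBRRRB; options L={ -3,-47/16,-751/256 } R={ -375/128,-187/64,-93/32,-23/8,-11/4,-5/2,-2,-1,0 } → -1501/512
step 13: add B to get RRRBRRRBRRRBB; options L={ -3,-47/16,-751/256,-1501/512 } R={ -375/128,-187/64,-93/32,-23/8,-11/4,-5/2,-2,-1,0 } → -3001/1024
step 14: add R to get RRRBRRRBRRRBBR; options L={ -3,-47/16,-751/256,-1501/512 } R={ -3001/1024,-375/128,-187/64,-93/32,-23/8,-11/4,-5/2,-2,-1,0 } → -6003/2048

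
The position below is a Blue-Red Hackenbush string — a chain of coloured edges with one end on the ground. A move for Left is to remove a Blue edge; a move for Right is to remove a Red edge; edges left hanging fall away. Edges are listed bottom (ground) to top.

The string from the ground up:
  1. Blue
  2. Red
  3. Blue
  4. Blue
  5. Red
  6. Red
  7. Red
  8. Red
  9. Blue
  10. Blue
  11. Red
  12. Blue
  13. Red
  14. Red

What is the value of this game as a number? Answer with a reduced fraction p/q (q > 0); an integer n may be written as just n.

6249/8192

step 1: add Blue to get B; options L={ 0 } R={ · } gives 1
step 2: add Red to get BR; options L={ 0 } R={ 1 } gives 1/2
step 3: add Blue to get BRB; options L={ 0; 1/2 } R={ 1 } gives 3/4
step 4: add Blue to get BRBB; options L={ 0; 1/2; 3/4 } R={ 1 } gives 7/8
step 5: add Red to get BRBBR; options L={ 0; 1/2; 3/4 } R={ 7/8; 1 } gives 13/16
step 6: add Red to get BRBBRR; options L={ 0; 1/2; 3/4 } R={ 13/16; 7/8; 1 } gives 25/32
step 7: add Red to get BRBBRRR; options L={ 0; 1/2; 3/4 } R={ 25/32; 13/16; 7/8; 1 } gives 49/64
step 8: add Red to get BRBBRRRR; options L={ 0; 1/2; 3/4 } R={ 49/64; 25/32; 13/16; 7/8; 1 } gives 97/128
step 9: add Blue to get BRBBRRRRB; options L={ 0; 1/2; 3/4; 97/128 } R={ 49/64; 25/32; 13/16; 7/8; 1 } gives 195/256
step 10: add Blue to get BRBBRRRRBB; options L={ 0; 1/2; 3/4; 97/128; 195/256 } R={ 49/64; 25/32; 13/16; 7/8; 1 } gives 391/512
step 11: add Red to get BRBBRRRRBBR; options L={ 0; 1/2; 3/4; 97/128; 195/256 } R={ 391/512; 49/64; 25/32; 13/16; 7/8; 1 } gives 781/1024
step 12: add Blue to get BRBBRRRRBBRB; options L={ 0; 1/2; 3/4; 97/128; 195/256; 781/1024 } R={ 391/512; 49/64; 25/32; 13/16; 7/8; 1 } gives 1563/2048
step 13: add Red to get BRBBRRRRBBRBR; options L={ 0; 1/2; 3/4; 97/128; 195/256; 781/1024 } R={ 1563/2048; 391/512; 49/64; 25/32; 13/16; 7/8; 1 } gives 3125/4096
step 14: add Red to get BRBBRRRRBBRBRR; options L={ 0; 1/2; 3/4; 97/128; 195/256; 781/1024 } R={ 3125/4096; 1563/2048; 391/512; 49/64; 25/32; 13/16; 7/8; 1 } gives 6249/8192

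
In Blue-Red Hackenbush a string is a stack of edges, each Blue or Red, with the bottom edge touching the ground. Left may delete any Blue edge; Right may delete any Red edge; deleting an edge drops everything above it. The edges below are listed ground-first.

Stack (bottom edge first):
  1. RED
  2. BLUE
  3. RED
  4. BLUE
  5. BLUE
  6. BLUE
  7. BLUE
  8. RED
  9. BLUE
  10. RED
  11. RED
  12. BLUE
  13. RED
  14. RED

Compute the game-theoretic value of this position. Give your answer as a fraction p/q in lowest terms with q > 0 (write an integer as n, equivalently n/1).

Prefix values for RED BLUE RED BLUE BLUE BLUE BLUE RED BLUE RED RED BLUE RED RED via {L|R} + simplicity:
1 of 14 · R · max L −∞ · min R 0 = -1
2 of 14 · RB · max L -1 · min R 0 = -1/2
3 of 14 · RBR · max L -1 · min R -1/2 = -3/4
4 of 14 · RBRB · max L -3/4 · min R -1/2 = -5/8
5 of 14 · RBRBB · max L -5/8 · min R -1/2 = -9/16
6 of 14 · RBRBBB · max L -9/16 · min R -1/2 = -17/32
7 of 14 · RBRBBBB · max L -17/32 · min R -1/2 = -33/64
8 of 14 · RBRBBBBR · max L -17/32 · min R -33/64 = -67/128
9 of 14 · RBRBBBBRB · max L -67/128 · min R -33/64 = -133/256
10 of 14 · RBRBBBBRBR · max L -67/128 · min R -133/256 = -267/512
11 of 14 · RBRBBBBRBRR · max L -67/128 · min R -267/512 = -535/1024
12 of 14 · RBRBBBBRBRRB · max L -535/1024 · min R -267/512 = -1069/2048
13 of 14 · RBRBBBBRBRRBR · max L -535/1024 · min R -1069/2048 = -2139/4096
14 of 14 · RBRBBBBRBRRBRR · max L -535/1024 · min R -2139/4096 = -4279/8192

-4279/8192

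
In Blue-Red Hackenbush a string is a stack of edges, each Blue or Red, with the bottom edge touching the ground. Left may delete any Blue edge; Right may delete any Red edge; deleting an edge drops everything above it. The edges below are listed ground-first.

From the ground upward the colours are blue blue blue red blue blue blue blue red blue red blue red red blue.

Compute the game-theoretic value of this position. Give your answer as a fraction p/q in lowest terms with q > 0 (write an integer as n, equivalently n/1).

1 of 15 · b · max L 0 · min R +∞ → 1
2 of 15 · bb · max L 1 · min R +∞ → 2
3 of 15 · bbb · max L 2 · min R +∞ → 3
4 of 15 · bbbr · max L 2 · min R 3 → 5/2
5 of 15 · bbbrb · max L 5/2 · min R 3 → 11/4
6 of 15 · bbbrbb · max L 11/4 · min R 3 → 23/8
7 of 15 · bbbrbbb · max L 23/8 · min R 3 → 47/16
8 of 15 · bbbrbbbb · max L 47/16 · min R 3 → 95/32
9 of 15 · bbbrbbbbr · max L 47/16 · min R 95/32 → 189/64
10 of 15 · bbbrbbbbrb · max L 189/64 · min R 95/32 → 379/128
11 of 15 · bbbrbbbbrbr · max L 189/64 · min R 379/128 → 757/256
12 of 15 · bbbrbbbbrbrb · max L 757/256 · min R 379/128 → 1515/512
13 of 15 · bbbrbbbbrbrbr · max L 757/256 · min R 1515/512 → 3029/1024
14 of 15 · bbbrbbbbrbrbrr · max L 757/256 · min R 3029/1024 → 6057/2048
15 of 15 · bbbrbbbbrbrbrrb · max L 6057/2048 · min R 3029/1024 → 12115/4096

12115/4096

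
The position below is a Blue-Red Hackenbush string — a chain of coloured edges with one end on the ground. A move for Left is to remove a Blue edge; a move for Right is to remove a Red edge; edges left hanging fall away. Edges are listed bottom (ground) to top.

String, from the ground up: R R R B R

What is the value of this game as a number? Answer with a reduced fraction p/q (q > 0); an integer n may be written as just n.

Build g(s[:k]) for k = 1..5, string s = R R R B R.
R: Left {  }, Right { 0 } = simplest -1
RR: Left {  }, Right { -1,0 } = simplest -2
RRR: Left {  }, Right { -2,-1,0 } = simplest -3
RRRB: Left { -3 }, Right { -2,-1,0 } = simplest -5/2
RRRBR: Left { -3 }, Right { -5/2,-2,-1,0 } = simplest -11/4

-11/4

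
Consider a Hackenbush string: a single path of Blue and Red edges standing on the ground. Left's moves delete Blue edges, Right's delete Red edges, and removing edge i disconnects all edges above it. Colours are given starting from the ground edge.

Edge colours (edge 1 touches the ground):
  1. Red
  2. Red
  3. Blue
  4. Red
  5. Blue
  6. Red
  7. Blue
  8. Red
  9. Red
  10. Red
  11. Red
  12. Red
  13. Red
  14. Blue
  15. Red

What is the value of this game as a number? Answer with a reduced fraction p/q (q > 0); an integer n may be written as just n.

R: Left { — }, Right { 0 } so simplest -1
RR: Left { — }, Right { -1; 0 } so simplest -2
RRB: Left { -2 }, Right { -1; 0 } so simplest -3/2
RRBR: Left { -2 }, Right { -3/2; -1; 0 } so simplest -7/4
RRBRB: Left { -2; -7/4 }, Right { -3/2; -1; 0 } so simplest -13/8
RRBRBR: Left { -2; -7/4 }, Right { -13/8; -3/2; -1; 0 } so simplest -27/16
RRBRBRB: Left { -2; -7/4; -27/16 }, Right { -13/8; -3/2; -1; 0 } so simplest -53/32
RRBRBRBR: Left { -2; -7/4; -27/16 }, Right { -53/32; -13/8; -3/2; -1; 0 } so simplest -107/64
RRBRBRBRR: Left { -2; -7/4; -27/16 }, Right { -107/64; -53/32; -13/8; -3/2; -1; 0 } so simplest -215/128
RRBRBRBRRR: Left { -2; -7/4; -27/16 }, Right { -215/128; -107/64; -53/32; -13/8; -3/2; -1; 0 } so simplest -431/256
RRBRBRBRRRR: Left { -2; -7/4; -27/16 }, Right { -431/256; -215/128; -107/64; -53/32; -13/8; -3/2; -1; 0 } so simplest -863/512
RRBRBRBRRRRR: Left { -2; -7/4; -27/16 }, Right { -863/512; -431/256; -215/128; -107/64; -53/32; -13/8; -3/2; -1; 0 } so simplest -1727/1024
RRBRBRBRRRRRR: Left { -2; -7/4; -27/16 }, Right { -1727/1024; -863/512; -431/256; -215/128; -107/64; -53/32; -13/8; -3/2; -1; 0 } so simplest -3455/2048
RRBRBRBRRRRRRB: Left { -2; -7/4; -27/16; -3455/2048 }, Right { -1727/1024; -863/512; -431/256; -215/128; -107/64; -53/32; -13/8; -3/2; -1; 0 } so simplest -6909/4096
RRBRBRBRRRRRRBR: Left { -2; -7/4; -27/16; -3455/2048 }, Right { -6909/4096; -1727/1024; -863/512; -431/256; -215/128; -107/64; -53/32; -13/8; -3/2; -1; 0 } so simplest -13819/8192

-13819/8192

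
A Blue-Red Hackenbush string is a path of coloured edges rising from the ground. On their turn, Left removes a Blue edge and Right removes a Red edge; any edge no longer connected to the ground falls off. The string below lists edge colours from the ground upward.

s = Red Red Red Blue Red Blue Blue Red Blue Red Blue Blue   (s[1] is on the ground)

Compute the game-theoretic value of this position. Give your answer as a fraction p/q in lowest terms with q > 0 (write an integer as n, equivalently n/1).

-1321/512

step 1: add Red to get R; options L={ · } R={ 0 } — -1
step 2: add Red to get RR; options L={ · } R={ -1 0 } — -2
step 3: add Red to get RRR; options L={ · } R={ -2 -1 0 } — -3
step 4: add Blue to get RRRB; options L={ -3 } R={ -2 -1 0 } — -5/2
step 5: add Red to get RRRBR; options L={ -3 } R={ -5/2 -2 -1 0 } — -11/4
step 6: add Blue to get RRRBRB; options L={ -3 -11/4 } R={ -5/2 -2 -1 0 } — -21/8
step 7: add Blue to get RRRBRBB; options L={ -3 -11/4 -21/8 } R={ -5/2 -2 -1 0 } — -41/16
step 8: add Red to get RRRBRBBR; options L={ -3 -11/4 -21/8 } R={ -41/16 -5/2 -2 -1 0 } — -83/32
step 9: add Blue to get RRRBRBBRB; options L={ -3 -11/4 -21/8 -83/32 } R={ -41/16 -5/2 -2 -1 0 } — -165/64
step 10: add Red to get RRRBRBBRBR; options L={ -3 -11/4 -21/8 -83/32 } R={ -165/64 -41/16 -5/2 -2 -1 0 } — -331/128
step 11: add Blue to get RRRBRBBRBRB; options L={ -3 -11/4 -21/8 -83/32 -331/128 } R={ -165/64 -41/16 -5/2 -2 -1 0 } — -661/256
step 12: add Blue to get RRRBRBBRBRBB; options L={ -3 -11/4 -21/8 -83/32 -331/128 -661/256 } R={ -165/64 -41/16 -5/2 -2 -1 0 } — -1321/512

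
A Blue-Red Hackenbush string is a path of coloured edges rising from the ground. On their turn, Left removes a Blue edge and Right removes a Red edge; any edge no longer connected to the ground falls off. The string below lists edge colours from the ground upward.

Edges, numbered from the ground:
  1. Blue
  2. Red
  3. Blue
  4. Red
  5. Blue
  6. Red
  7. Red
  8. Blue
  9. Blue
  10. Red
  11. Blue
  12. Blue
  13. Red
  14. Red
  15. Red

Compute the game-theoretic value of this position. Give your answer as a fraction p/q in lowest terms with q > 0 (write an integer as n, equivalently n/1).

Build g(s[:k]) for k = 1..15, string s = Blue Red Blue Red Blue Red Red Blue Blue Red Blue Blue Red Red Red.
g(B) = { 0 | — } ⇒ 1
g(BR) = { 0 | 1 } ⇒ 1/2
g(BRB) = { 0 1/2 | 1 } ⇒ 3/4
g(BRBR) = { 0 1/2 | 3/4 1 } ⇒ 5/8
g(BRBRB) = { 0 1/2 5/8 | 3/4 1 } ⇒ 11/16
g(BRBRBR) = { 0 1/2 5/8 | 11/16 3/4 1 } ⇒ 21/32
g(BRBRBRR) = { 0 1/2 5/8 | 21/32 11/16 3/4 1 } ⇒ 41/64
g(BRBRBRRB) = { 0 1/2 5/8 41/64 | 21/32 11/16 3/4 1 } ⇒ 83/128
g(BRBRBRRBB) = { 0 1/2 5/8 41/64 83/128 | 21/32 11/16 3/4 1 } ⇒ 167/256
g(BRBRBRRBBR) = { 0 1/2 5/8 41/64 83/128 | 167/256 21/32 11/16 3/4 1 } ⇒ 333/512
g(BRBRBRRBBRB) = { 0 1/2 5/8 41/64 83/128 333/512 | 167/256 21/32 11/16 3/4 1 } ⇒ 667/1024
g(BRBRBRRBBRBB) = { 0 1/2 5/8 41/64 83/128 333/512 667/1024 | 167/256 21/32 11/16 3/4 1 } ⇒ 1335/2048
g(BRBRBRRBBRBBR) = { 0 1/2 5/8 41/64 83/128 333/512 667/1024 | 1335/2048 167/256 21/32 11/16 3/4 1 } ⇒ 2669/4096
g(BRBRBRRBBRBBRR) = { 0 1/2 5/8 41/64 83/128 333/512 667/1024 | 2669/4096 1335/2048 167/256 21/32 11/16 3/4 1 } ⇒ 5337/8192
g(BRBRBRRBBRBBRRR) = { 0 1/2 5/8 41/64 83/128 333/512 667/1024 | 5337/8192 2669/4096 1335/2048 167/256 21/32 11/16 3/4 1 } ⇒ 10673/16384

10673/16384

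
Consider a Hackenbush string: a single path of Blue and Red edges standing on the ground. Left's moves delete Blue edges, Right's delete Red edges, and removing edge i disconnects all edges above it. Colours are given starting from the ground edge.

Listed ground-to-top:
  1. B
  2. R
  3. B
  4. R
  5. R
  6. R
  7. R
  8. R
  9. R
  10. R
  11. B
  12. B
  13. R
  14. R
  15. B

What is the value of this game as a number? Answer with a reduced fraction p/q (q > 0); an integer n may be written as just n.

Recurse on prefixes of the 15-edge string B R B R R R R R R R B B R R B:
val(B) = { 0 | — } => 1
val(BR) = { 0 | 1 } => 1/2
val(BRB) = { 0 1/2 | 1 } => 3/4
val(BRBR) = { 0 1/2 | 3/4 1 } => 5/8
val(BRBRR) = { 0 1/2 | 5/8 3/4 1 } => 9/16
val(BRBRRR) = { 0 1/2 | 9/16 5/8 3/4 1 } => 17/32
val(BRBRRRR) = { 0 1/2 | 17/32 9/16 5/8 3/4 1 } => 33/64
val(BRBRRRRR) = { 0 1/2 | 33/64 17/32 9/16 5/8 3/4 1 } => 65/128
val(BRBRRRRRR) = { 0 1/2 | 65/128 33/64 17/32 9/16 5/8 3/4 1 } => 129/256
val(BRBRRRRRRR) = { 0 1/2 | 129/256 65/128 33/64 17/32 9/16 5/8 3/4 1 } => 257/512
val(BRBRRRRRRRB) = { 0 1/2 257/512 | 129/256 65/128 33/64 17/32 9/16 5/8 3/4 1 } => 515/1024
val(BRBRRRRRRRBB) = { 0 1/2 257/512 515/1024 | 129/256 65/128 33/64 17/32 9/16 5/8 3/4 1 } => 1031/2048
val(BRBRRRRRRRBBR) = { 0 1/2 257/512 515/1024 | 1031/2048 129/256 65/128 33/64 17/32 9/16 5/8 3/4 1 } => 2061/4096
val(BRBRRRRRRRBBRR) = { 0 1/2 257/512 515/1024 | 2061/4096 1031/2048 129/256 65/128 33/64 17/32 9/16 5/8 3/4 1 } => 4121/8192
val(BRBRRRRRRRBBRRB) = { 0 1/2 257/512 515/1024 4121/8192 | 2061/4096 1031/2048 129/256 65/128 33/64 17/32 9/16 5/8 3/4 1 } => 8243/16384

8243/16384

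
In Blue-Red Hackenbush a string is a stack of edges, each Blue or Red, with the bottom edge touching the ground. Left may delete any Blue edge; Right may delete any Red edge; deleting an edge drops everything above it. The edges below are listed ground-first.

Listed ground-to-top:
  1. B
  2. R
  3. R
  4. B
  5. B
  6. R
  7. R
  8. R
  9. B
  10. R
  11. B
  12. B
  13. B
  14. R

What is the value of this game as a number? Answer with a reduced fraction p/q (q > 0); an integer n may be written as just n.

3165/8192

Prefix values for B R R B B R R R B R B B B R via {L|R} + simplicity:
edge 1 of 14 (B): { 0 | (no moves) } => 1
edge 2 of 14 (R): { 0 | 1 } => 1/2
edge 3 of 14 (R): { 0 | 1/2 1 } => 1/4
edge 4 of 14 (B): { 0 1/4 | 1/2 1 } => 3/8
edge 5 of 14 (B): { 0 1/4 3/8 | 1/2 1 } => 7/16
edge 6 of 14 (R): { 0 1/4 3/8 | 7/16 1/2 1 } => 13/32
edge 7 of 14 (R): { 0 1/4 3/8 | 13/32 7/16 1/2 1 } => 25/64
edge 8 of 14 (R): { 0 1/4 3/8 | 25/64 13/32 7/16 1/2 1 } => 49/128
edge 9 of 14 (B): { 0 1/4 3/8 49/128 | 25/64 13/32 7/16 1/2 1 } => 99/256
edge 10 of 14 (R): { 0 1/4 3/8 49/128 | 99/256 25/64 13/32 7/16 1/2 1 } => 197/512
edge 11 of 14 (B): { 0 1/4 3/8 49/128 197/512 | 99/256 25/64 13/32 7/16 1/2 1 } => 395/1024
edge 12 of 14 (B): { 0 1/4 3/8 49/128 197/512 395/1024 | 99/256 25/64 13/32 7/16 1/2 1 } => 791/2048
edge 13 of 14 (B): { 0 1/4 3/8 49/128 197/512 395/1024 791/2048 | 99/256 25/64 13/32 7/16 1/2 1 } => 1583/4096
edge 14 of 14 (R): { 0 1/4 3/8 49/128 197/512 395/1024 791/2048 | 1583/4096 99/256 25/64 13/32 7/16 1/2 1 } => 3165/8192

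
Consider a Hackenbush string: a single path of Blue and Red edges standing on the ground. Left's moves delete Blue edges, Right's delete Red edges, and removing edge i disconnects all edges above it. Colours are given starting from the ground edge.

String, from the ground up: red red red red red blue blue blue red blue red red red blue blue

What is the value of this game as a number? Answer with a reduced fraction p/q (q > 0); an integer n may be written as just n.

-4281/1024

edge 1 of 15 (red): { none | 0 } → -1
edge 2 of 15 (red): { none | -1 0 } → -2
edge 3 of 15 (red): { none | -2 -1 0 } → -3
edge 4 of 15 (red): { none | -3 -2 -1 0 } → -4
edge 5 of 15 (red): { none | -4 -3 -2 -1 0 } → -5
edge 6 of 15 (blue): { -5 | -4 -3 -2 -1 0 } → -9/2
edge 7 of 15 (blue): { -5 -9/2 | -4 -3 -2 -1 0 } → -17/4
edge 8 of 15 (blue): { -5 -9/2 -17/4 | -4 -3 -2 -1 0 } → -33/8
edge 9 of 15 (red): { -5 -9/2 -17/4 | -33/8 -4 -3 -2 -1 0 } → -67/16
edge 10 of 15 (blue): { -5 -9/2 -17/4 -67/16 | -33/8 -4 -3 -2 -1 0 } → -133/32
edge 11 of 15 (red): { -5 -9/2 -17/4 -67/16 | -133/32 -33/8 -4 -3 -2 -1 0 } → -267/64
edge 12 of 15 (red): { -5 -9/2 -17/4 -67/16 | -267/64 -133/32 -33/8 -4 -3 -2 -1 0 } → -535/128
edge 13 of 15 (red): { -5 -9/2 -17/4 -67/16 | -535/128 -267/64 -133/32 -33/8 -4 -3 -2 -1 0 } → -1071/256
edge 14 of 15 (blue): { -5 -9/2 -17/4 -67/16 -1071/256 | -535/128 -267/64 -133/32 -33/8 -4 -3 -2 -1 0 } → -2141/512
edge 15 of 15 (blue): { -5 -9/2 -17/4 -67/16 -1071/256 -2141/512 | -535/128 -267/64 -133/32 -33/8 -4 -3 -2 -1 0 } → -4281/1024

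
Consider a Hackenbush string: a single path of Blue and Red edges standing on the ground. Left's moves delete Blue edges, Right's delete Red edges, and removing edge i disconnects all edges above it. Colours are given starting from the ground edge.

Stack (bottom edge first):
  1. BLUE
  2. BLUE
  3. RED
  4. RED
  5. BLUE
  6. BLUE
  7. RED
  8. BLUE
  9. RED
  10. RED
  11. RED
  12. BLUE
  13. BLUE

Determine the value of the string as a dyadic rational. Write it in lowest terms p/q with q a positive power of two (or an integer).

2887/2048

Recurse on prefixes of the 13-edge string BLUE BLUE RED RED BLUE BLUE RED BLUE RED RED RED BLUE BLUE:
g_1 [B]  L=[0]  R=[(no moves)]  = 1
g_2 [BB]  L=[0, 1]  R=[(no moves)]  = 2
g_3 [BBR]  L=[0, 1]  R=[2]  = 3/2
g_4 [BBRR]  L=[0, 1]  R=[3/2, 2]  = 5/4
g_5 [BBRRB]  L=[0, 1, 5/4]  R=[3/2, 2]  = 11/8
g_6 [BBRRBB]  L=[0, 1, 5/4, 11/8]  R=[3/2, 2]  = 23/16
g_7 [BBRRBBR]  L=[0, 1, 5/4, 11/8]  R=[23/16, 3/2, 2]  = 45/32
g_8 [BBRRBBRB]  L=[0, 1, 5/4, 11/8, 45/32]  R=[23/16, 3/2, 2]  = 91/64
g_9 [BBRRBBRBR]  L=[0, 1, 5/4, 11/8, 45/32]  R=[91/64, 23/16, 3/2, 2]  = 181/128
g_10 [BBRRBBRBRR]  L=[0, 1, 5/4, 11/8, 45/32]  R=[181/128, 91/64, 23/16, 3/2, 2]  = 361/256
g_11 [BBRRBBRBRRR]  L=[0, 1, 5/4, 11/8, 45/32]  R=[361/256, 181/128, 91/64, 23/16, 3/2, 2]  = 721/512
g_12 [BBRRBBRBRRRB]  L=[0, 1, 5/4, 11/8, 45/32, 721/512]  R=[361/256, 181/128, 91/64, 23/16, 3/2, 2]  = 1443/1024
g_13 [BBRRBBRBRRRBB]  L=[0, 1, 5/4, 11/8, 45/32, 721/512, 1443/1024]  R=[361/256, 181/128, 91/64, 23/16, 3/2, 2]  = 2887/2048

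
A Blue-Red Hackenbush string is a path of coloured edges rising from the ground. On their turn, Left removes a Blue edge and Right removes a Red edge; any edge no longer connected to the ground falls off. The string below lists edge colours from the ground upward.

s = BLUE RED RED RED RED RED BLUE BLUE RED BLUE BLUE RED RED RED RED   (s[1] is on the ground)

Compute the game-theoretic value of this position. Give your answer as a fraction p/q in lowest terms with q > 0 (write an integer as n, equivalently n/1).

865/16384

Build val(s[:k]) for k = 1..15, string s = BLUE RED RED RED RED RED BLUE BLUE RED BLUE BLUE RED RED RED RED.
1 of 15 · B · max L 0 · min R +∞ -> 1
2 of 15 · BR · max L 0 · min R 1 -> 1/2
3 of 15 · BRR · max L 0 · min R 1/2 -> 1/4
4 of 15 · BRRR · max L 0 · min R 1/4 -> 1/8
5 of 15 · BRRRR · max L 0 · min R 1/8 -> 1/16
6 of 15 · BRRRRR · max L 0 · min R 1/16 -> 1/32
7 of 15 · BRRRRRB · max L 1/32 · min R 1/16 -> 3/64
8 of 15 · BRRRRRBB · max L 3/64 · min R 1/16 -> 7/128
9 of 15 · BRRRRRBBR · max L 3/64 · min R 7/128 -> 13/256
10 of 15 · BRRRRRBBRB · max L 13/256 · min R 7/128 -> 27/512
11 of 15 · BRRRRRBBRBB · max L 27/512 · min R 7/128 -> 55/1024
12 of 15 · BRRRRRBBRBBR · max L 27/512 · min R 55/1024 -> 109/2048
13 of 15 · BRRRRRBBRBBRR · max L 27/512 · min R 109/2048 -> 217/4096
14 of 15 · BRRRRRBBRBBRRR · max L 27/512 · min R 217/4096 -> 433/8192
15 of 15 · BRRRRRBBRBBRRRR · max L 27/512 · min R 433/8192 -> 865/16384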